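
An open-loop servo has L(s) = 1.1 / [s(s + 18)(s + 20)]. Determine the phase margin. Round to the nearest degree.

90°

Gain crossover: |L(jω)| = 1 at ω ≈ 0.00306 rad/s.
∠L(j0.00306) = −90° − arctan(0.00306/18) − arctan(0.00306/20) ≈ -90.02°
PM = 180° + (-90.02°) = 89.98°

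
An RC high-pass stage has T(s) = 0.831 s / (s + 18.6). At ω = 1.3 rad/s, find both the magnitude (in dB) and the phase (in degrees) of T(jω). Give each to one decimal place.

|T| = -24.7 dB, ∠T = 86.0 deg

|j1.3| = 1.3
|j1.3 + 18.6| = √(1.3² + 18.6²) = 18.65
|T(j1.3)| = 0.831 × 1.3 / 18.65 = 0.057939
20 log₁₀(0.057939) = -24.74 dB
∠(j1.3) = 90.00°
∠(j1.3 + 18.6) = arctan(1.3/18.6) = 4.00°
∠T(j1.3) = 90.00° − 4.00° = 86.00°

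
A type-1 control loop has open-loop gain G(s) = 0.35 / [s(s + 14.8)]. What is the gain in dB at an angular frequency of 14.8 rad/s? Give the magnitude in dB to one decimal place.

|j14.8 + 14.8| = √(14.8² + 14.8²) = 20.93
|j14.8| = 14.8
|G(j14.8)| = 0.35 / (20.93 × 14.8) = 0.0011299
20 log₁₀(0.0011299) = -58.94 dB

-58.9 dB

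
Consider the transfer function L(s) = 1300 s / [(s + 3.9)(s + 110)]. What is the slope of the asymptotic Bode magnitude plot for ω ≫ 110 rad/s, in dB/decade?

-20 dB/decade

With 1 zero and 2 poles, the high-frequency asymptotic slope is 20 × (1 − 2) = -20 dB/decade.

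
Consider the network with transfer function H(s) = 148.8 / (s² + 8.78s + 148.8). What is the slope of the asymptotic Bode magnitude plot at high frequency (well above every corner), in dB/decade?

With 0 zeros and 2 poles, the high-frequency asymptotic slope is 20 × (0 − 2) = -40 dB/decade.

-40 dB/decade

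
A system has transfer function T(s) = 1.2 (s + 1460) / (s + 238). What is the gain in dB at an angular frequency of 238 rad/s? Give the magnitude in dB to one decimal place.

14.4 dB

|j238 + 1460| = √(238² + 1460²) = 1479
|j238 + 238| = √(238² + 238²) = 336.6
|T(j238)| = 1.2 × 1479 / 336.6 = 5.274
20 log₁₀(5.274) = 14.44 dB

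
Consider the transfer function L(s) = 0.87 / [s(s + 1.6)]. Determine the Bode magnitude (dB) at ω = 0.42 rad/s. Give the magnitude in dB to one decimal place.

|j0.42 + 1.6| = √(0.42² + 1.6²) = 1.654
|j0.42| = 0.42
|L(j0.42)| = 0.87 / (1.654 × 0.42) = 1.2522
20 log₁₀(1.2522) = 1.95 dB

2.0 dB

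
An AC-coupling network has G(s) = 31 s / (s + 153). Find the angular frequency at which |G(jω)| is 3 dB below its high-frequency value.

153 rad/s

For a single-pole high-pass, the −3 dB point is at the pole: ω = 153 rad/s.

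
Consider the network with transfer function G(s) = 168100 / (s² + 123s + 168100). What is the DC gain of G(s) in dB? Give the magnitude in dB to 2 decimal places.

0.00 dB

G(0) = 168100 / 168100 = 1
20 log₁₀(1) = 0.000 dB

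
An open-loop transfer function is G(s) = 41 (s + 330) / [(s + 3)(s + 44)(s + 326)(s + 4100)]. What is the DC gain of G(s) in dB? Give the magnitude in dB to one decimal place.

G(0) = 41 × 330 / (3 × 44 × 326 × 4100) = 7.6687e-05
20 log₁₀(7.6687e-05) = -82.31 dB

-82.3 dB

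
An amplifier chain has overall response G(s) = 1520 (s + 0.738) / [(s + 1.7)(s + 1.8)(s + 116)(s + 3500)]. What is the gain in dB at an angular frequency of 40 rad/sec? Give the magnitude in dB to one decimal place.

-81.1 dB

|j40 + 0.738| = √(40² + 0.738²) = 40.01
|j40 + 1.7| = √(40² + 1.7²) = 40.04
|j40 + 1.8| = √(40² + 1.8²) = 40.04
|j40 + 116| = √(40² + 116²) = 122.7
|j40 + 3500| = √(40² + 3500²) = 3500
|G(j40)| = 1520 × 40.01 / (40.04 × 40.04 × 122.7 × 3500) = 8.8323e-05
20 log₁₀(8.8323e-05) = -81.08 dB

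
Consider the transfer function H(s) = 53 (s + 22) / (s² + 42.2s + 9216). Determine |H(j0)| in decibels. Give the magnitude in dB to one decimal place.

-18.0 dB

H(0) = 53 × 22 / 9216 = 0.12652
20 log₁₀(0.12652) = -17.96 dB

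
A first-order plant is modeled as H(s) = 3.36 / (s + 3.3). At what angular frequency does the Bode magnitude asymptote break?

The single real pole at s = −3.3 gives a corner at ω = 3.3 rad/s.

3.3 rad/s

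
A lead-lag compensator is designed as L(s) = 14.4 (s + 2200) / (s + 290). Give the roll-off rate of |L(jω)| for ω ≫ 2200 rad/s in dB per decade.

0 dB/decade

With 1 zero and 1 pole, the high-frequency asymptotic slope is 20 × (1 − 1) = 0 dB/decade.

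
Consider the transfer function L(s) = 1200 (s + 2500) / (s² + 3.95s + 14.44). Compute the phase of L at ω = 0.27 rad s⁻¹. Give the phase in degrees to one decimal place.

∠(j0.27 + 2500) = arctan(0.27/2500) = 0.01°
∠[(j0.27)² + 3.95(j0.27) + 14.44] = ∠[14.367 + j1.0665] = 4.25°
∠L(j0.27) = 0.01° − 4.25° = -4.24°

-4.2°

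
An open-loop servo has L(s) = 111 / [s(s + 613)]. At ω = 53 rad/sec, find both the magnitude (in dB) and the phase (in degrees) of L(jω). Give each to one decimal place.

|L| = -49.4 dB, ∠L = -94.9°

|j53 + 613| = √(53² + 613²) = 615.3
|j53| = 53
|L(j53)| = 111 / (615.3 × 53) = 0.0034038
20 log₁₀(0.0034038) = -49.36 dB
∠(j53 + 613) = arctan(53/613) = 4.94°
∠(j53) = 90.00°
∠L(j53) = − (4.94° + 90.00°) = -94.94°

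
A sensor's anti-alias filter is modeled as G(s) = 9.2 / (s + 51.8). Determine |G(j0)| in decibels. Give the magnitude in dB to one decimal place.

G(0) = 9.2 / 51.8 = 0.17761
20 log₁₀(0.17761) = -15.01 dB

-15.0 dB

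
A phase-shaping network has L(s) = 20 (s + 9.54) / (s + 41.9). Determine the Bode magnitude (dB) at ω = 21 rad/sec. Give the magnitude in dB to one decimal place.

19.9 dB

|j21 + 9.54| = √(21² + 9.54²) = 23.07
|j21 + 41.9| = √(21² + 41.9²) = 46.87
|L(j21)| = 20 × 23.07 / 46.87 = 9.8427
20 log₁₀(9.8427) = 19.86 dB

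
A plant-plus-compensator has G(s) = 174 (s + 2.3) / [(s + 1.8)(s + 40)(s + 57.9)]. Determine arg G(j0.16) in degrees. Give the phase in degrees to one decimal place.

-1.5°

∠(j0.16 + 2.3) = arctan(0.16/2.3) = 3.98°
∠(j0.16 + 1.8) = arctan(0.16/1.8) = 5.08°
∠(j0.16 + 40) = arctan(0.16/40) = 0.23°
∠(j0.16 + 57.9) = arctan(0.16/57.9) = 0.16°
∠G(j0.16) = 3.98° − (5.08° + 0.23° + 0.16°) = -1.49°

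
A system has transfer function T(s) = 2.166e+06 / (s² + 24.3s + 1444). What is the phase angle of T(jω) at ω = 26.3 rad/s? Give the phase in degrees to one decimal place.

∠[(j26.3)² + 24.3(j26.3) + 1444] = ∠[752.31 + j639.09] = 40.35°
∠T(j26.3) = −40.35° = -40.35°

-40.3°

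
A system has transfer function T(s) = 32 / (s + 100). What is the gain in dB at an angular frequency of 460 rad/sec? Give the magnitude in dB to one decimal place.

-23.4 dB

|j460 + 100| = √(460² + 100²) = 470.7
|T(j460)| = 32 / 470.7 = 0.067977
20 log₁₀(0.067977) = -23.35 dB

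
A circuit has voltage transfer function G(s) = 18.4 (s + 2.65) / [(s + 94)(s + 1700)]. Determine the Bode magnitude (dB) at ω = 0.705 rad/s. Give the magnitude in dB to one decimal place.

|j0.705 + 2.65| = √(0.705² + 2.65²) = 2.742
|j0.705 + 94| = √(0.705² + 94²) = 94
|j0.705 + 1700| = √(0.705² + 1700²) = 1700
|G(j0.705)| = 18.4 × 2.742 / (94 × 1700) = 0.00031574
20 log₁₀(0.00031574) = -70.01 dB

-70.0 dB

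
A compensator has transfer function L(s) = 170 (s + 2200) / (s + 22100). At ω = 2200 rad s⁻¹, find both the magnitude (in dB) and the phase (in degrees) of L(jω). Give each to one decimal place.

|j2200 + 2200| = √(2200² + 2200²) = 3111
|j2200 + 22100| = √(2200² + 22100²) = 2.221e+04
|L(j2200)| = 170 × 3111 / 2.221e+04 = 23.815
20 log₁₀(23.815) = 27.54 dB
∠(j2200 + 2200) = arctan(2200/2200) = 45.00°
∠(j2200 + 22100) = arctan(2200/22100) = 5.68°
∠L(j2200) = 45.00° − 5.68° = 39.32°

|L| = 27.5 dB, ∠L = 39.3 deg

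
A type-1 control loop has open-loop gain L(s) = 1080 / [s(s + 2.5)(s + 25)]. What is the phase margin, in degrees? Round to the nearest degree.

Gain crossover: |L(jω)| = 1 at ω ≈ 6.24 rad/sec.
∠L(j6.24) = −90° − arctan(6.24/2.5) − arctan(6.24/25) ≈ -172.17°
PM = 180° + (-172.17°) = 7.83°

8°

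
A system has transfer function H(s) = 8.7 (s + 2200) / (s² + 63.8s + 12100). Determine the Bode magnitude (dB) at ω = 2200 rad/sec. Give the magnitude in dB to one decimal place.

-45.0 dB

|j2200 + 2200| = √(2200² + 2200²) = 3111
|(j2200)² + 63.8(j2200) + 12100| = |-4.8279e+06 + j1.4036e+05| = 4.83e+06
|H(j2200)| = 8.7 × 3111 / 4.83e+06 = 0.0056042
20 log₁₀(0.0056042) = -45.03 dB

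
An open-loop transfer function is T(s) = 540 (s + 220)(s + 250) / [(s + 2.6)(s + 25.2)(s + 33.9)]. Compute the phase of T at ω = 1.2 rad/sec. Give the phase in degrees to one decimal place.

-28.9 deg

∠(j1.2 + 220) = arctan(1.2/220) = 0.31°
∠(j1.2 + 250) = arctan(1.2/250) = 0.28°
∠(j1.2 + 2.6) = arctan(1.2/2.6) = 24.78°
∠(j1.2 + 25.2) = arctan(1.2/25.2) = 2.73°
∠(j1.2 + 33.9) = arctan(1.2/33.9) = 2.03°
∠T(j1.2) = 0.31° + 0.28° − (24.78° + 2.73° + 2.03°) = -28.94°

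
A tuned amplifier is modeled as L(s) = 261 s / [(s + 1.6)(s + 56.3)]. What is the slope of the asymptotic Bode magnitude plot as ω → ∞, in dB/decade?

-20 dB/decade

With 1 zero and 2 poles, the high-frequency asymptotic slope is 20 × (1 − 2) = -20 dB/decade.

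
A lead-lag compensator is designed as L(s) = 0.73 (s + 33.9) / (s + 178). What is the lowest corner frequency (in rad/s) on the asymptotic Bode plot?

33.9 rad/s

Break frequencies occur at each pole and zero magnitude: 33.9 rad/s, 178 rad/s.
The lowest is 33.9 rad/s.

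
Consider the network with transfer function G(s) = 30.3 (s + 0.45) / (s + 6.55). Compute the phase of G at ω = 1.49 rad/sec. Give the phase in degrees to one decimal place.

∠(j1.49 + 0.45) = arctan(1.49/0.45) = 73.19°
∠(j1.49 + 6.55) = arctan(1.49/6.55) = 12.82°
∠G(j1.49) = 73.19° − 12.82° = 60.38°

60.4°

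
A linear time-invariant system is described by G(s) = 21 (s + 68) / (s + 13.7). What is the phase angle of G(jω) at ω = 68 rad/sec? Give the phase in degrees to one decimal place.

-33.6°

∠(j68 + 68) = arctan(68/68) = 45.00°
∠(j68 + 13.7) = arctan(68/13.7) = 78.61°
∠G(j68) = 45.00° − 78.61° = -33.61°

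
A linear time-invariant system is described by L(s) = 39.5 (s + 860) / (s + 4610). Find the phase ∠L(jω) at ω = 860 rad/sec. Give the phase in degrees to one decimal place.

34.4°

∠(j860 + 860) = arctan(860/860) = 45.00°
∠(j860 + 4610) = arctan(860/4610) = 10.57°
∠L(j860) = 45.00° − 10.57° = 34.43°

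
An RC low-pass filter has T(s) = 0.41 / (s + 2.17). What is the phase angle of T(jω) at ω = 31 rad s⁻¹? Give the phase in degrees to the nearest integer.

∠(j31 + 2.17) = arctan(31/2.17) = 86.00°
∠T(j31) = −86.00° = -86.00°

-86 deg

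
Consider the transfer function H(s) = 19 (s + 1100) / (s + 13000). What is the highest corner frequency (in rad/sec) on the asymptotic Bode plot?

Break frequencies occur at each pole and zero magnitude: 1100 rad/sec, 13000 rad/sec.
The highest is 13000 rad/sec.

13000 rad/sec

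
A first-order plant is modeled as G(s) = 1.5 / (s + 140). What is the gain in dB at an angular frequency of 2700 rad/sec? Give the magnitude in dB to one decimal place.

|j2700 + 140| = √(2700² + 140²) = 2704
|G(j2700)| = 1.5 / 2704 = 0.00055481
20 log₁₀(0.00055481) = -65.12 dB

-65.1 dB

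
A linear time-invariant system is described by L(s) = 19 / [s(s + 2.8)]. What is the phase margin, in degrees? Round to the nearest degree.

Gain crossover: |L(jω)| = 1 at ω ≈ 3.93 rad/s.
∠L(j3.93) = −90° − arctan(3.93/2.8) ≈ -144.56°
PM = 180° + (-144.56°) = 35.44°

35°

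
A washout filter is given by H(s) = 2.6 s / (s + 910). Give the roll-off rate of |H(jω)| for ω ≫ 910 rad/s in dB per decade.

With 1 zero and 1 pole, the high-frequency asymptotic slope is 20 × (1 − 1) = 0 dB/decade.

0 dB/decade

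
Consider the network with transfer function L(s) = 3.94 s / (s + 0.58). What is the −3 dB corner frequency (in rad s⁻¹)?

0.58 rad s⁻¹

For a single-pole high-pass, the −3 dB point is at the pole: ω = 0.58 rad s⁻¹.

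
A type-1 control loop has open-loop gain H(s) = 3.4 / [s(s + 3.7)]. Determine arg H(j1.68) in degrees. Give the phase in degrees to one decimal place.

∠(j1.68 + 3.7) = arctan(1.68/3.7) = 24.42°
∠(j1.68) = 90.00°
∠H(j1.68) = − (24.42° + 90.00°) = -114.42°

-114.4°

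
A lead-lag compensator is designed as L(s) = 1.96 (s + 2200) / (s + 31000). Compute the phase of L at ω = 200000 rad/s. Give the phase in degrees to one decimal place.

8.2°

∠(j200000 + 2200) = arctan(200000/2200) = 89.37°
∠(j200000 + 31000) = arctan(200000/31000) = 81.19°
∠L(j200000) = 89.37° − 81.19° = 8.18°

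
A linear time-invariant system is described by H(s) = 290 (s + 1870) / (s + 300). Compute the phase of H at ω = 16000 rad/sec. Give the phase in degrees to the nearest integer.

∠(j16000 + 1870) = arctan(16000/1870) = 83.33°
∠(j16000 + 300) = arctan(16000/300) = 88.93°
∠H(j16000) = 83.33° − 88.93° = -5.59°

-6°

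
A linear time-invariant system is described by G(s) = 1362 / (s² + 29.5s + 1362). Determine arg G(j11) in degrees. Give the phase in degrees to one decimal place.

∠[(j11)² + 29.5(j11) + 1362] = ∠[1241 + j324.5] = 14.65°
∠G(j11) = −14.65° = -14.65°

-14.7°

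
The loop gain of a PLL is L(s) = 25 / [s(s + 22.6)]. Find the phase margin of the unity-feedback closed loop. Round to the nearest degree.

87°

Gain crossover: |L(jω)| = 1 at ω ≈ 1.1 rad/s.
∠L(j1.1) = −90° − arctan(1.1/22.6) ≈ -92.80°
PM = 180° + (-92.80°) = 87.20°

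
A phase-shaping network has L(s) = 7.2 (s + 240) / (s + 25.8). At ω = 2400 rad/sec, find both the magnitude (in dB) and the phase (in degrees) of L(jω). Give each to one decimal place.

|L| = 17.2 dB, ∠L = -5.1°

|j2400 + 240| = √(2400² + 240²) = 2412
|j2400 + 25.8| = √(2400² + 25.8²) = 2400
|L(j2400)| = 7.2 × 2412 / 2400 = 7.2355
20 log₁₀(7.2355) = 17.19 dB
∠(j2400 + 240) = arctan(2400/240) = 84.29°
∠(j2400 + 25.8) = arctan(2400/25.8) = 89.38°
∠L(j2400) = 84.29° − 89.38° = -5.09°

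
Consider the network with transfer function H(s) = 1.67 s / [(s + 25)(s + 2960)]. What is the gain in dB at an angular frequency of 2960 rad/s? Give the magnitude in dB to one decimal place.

-68.0 dB

|j2960| = 2960
|j2960 + 25| = √(2960² + 25²) = 2960
|j2960 + 2960| = √(2960² + 2960²) = 4186
|H(j2960)| = 1.67 × 2960 / (2960 × 4186) = 0.00039893
20 log₁₀(0.00039893) = -67.98 dB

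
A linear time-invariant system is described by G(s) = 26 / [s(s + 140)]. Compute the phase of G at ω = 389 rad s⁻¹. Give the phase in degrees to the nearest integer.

-160 deg

∠(j389 + 140) = arctan(389/140) = 70.21°
∠(j389) = 90.00°
∠G(j389) = − (70.21° + 90.00°) = -160.21°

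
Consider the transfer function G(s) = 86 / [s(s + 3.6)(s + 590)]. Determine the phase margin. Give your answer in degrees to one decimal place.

Gain crossover: |G(jω)| = 1 at ω ≈ 0.0405 rad/s.
∠G(j0.0405) = −90° − arctan(0.0405/3.6) − arctan(0.0405/590) ≈ -90.65°
PM = 180° + (-90.65°) = 89.35°

89.4°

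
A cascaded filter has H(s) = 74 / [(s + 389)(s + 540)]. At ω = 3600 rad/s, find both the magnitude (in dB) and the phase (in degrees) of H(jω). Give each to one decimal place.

|j3600 + 389| = √(3600² + 389²) = 3621
|j3600 + 540| = √(3600² + 540²) = 3640
|H(j3600)| = 74 / (3621 × 3640) = 5.614e-06
20 log₁₀(5.614e-06) = -105.01 dB
∠(j3600 + 389) = arctan(3600/389) = 83.83°
∠(j3600 + 540) = arctan(3600/540) = 81.47°
∠H(j3600) = − (83.83° + 81.47°) = -165.30°

|H| = -105.0 dB, ∠H = -165.3°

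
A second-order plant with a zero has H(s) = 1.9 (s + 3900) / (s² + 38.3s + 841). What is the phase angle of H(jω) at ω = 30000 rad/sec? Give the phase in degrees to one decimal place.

∠(j30000 + 3900) = arctan(30000/3900) = 82.59°
∠[(j30000)² + 38.3(j30000) + 841] = ∠[-9e+08 + j1.149e+06] = 179.93°
∠H(j30000) = 82.59° − 179.93° = -97.33°

-97.3 deg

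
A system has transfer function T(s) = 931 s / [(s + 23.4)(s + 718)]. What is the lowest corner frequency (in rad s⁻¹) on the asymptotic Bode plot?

Break frequencies occur at each pole and zero magnitude: 23.4 rad s⁻¹, 718 rad s⁻¹.
The lowest is 23.4 rad s⁻¹.

23.4 rad s⁻¹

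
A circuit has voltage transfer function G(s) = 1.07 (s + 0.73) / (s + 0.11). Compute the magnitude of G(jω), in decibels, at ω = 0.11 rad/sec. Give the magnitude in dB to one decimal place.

14.1 dB

|j0.11 + 0.73| = √(0.11² + 0.73²) = 0.7382
|j0.11 + 0.11| = √(0.11² + 0.11²) = 0.1556
|G(j0.11)| = 1.07 × 0.7382 / 0.1556 = 5.0778
20 log₁₀(5.0778) = 14.11 dB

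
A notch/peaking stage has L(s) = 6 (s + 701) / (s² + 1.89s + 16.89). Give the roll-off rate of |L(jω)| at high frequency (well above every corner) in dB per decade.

With 1 zero and 2 poles, the high-frequency asymptotic slope is 20 × (1 − 2) = -20 dB/decade.

-20 dB/decade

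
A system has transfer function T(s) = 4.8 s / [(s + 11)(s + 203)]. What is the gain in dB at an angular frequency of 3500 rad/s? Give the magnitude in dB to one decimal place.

-57.3 dB

|j3500| = 3500
|j3500 + 11| = √(3500² + 11²) = 3500
|j3500 + 203| = √(3500² + 203²) = 3506
|T(j3500)| = 4.8 × 3500 / (3500 × 3506) = 0.0013691
20 log₁₀(0.0013691) = -57.27 dB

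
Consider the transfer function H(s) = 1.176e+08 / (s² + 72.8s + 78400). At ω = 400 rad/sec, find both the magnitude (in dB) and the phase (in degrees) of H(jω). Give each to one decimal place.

|(j400)² + 72.8(j400) + 78400| = |-81600 + j29120| = 8.664e+04
|H(j400)| = 1.176e+08 / 8.664e+04 = 1357.3
20 log₁₀(1357.3) = 62.65 dB
∠[(j400)² + 72.8(j400) + 78400] = ∠[-81600 + j29120] = 160.36°
∠H(j400) = −160.36° = -160.36°

|H| = 62.7 dB, ∠H = -160.4 deg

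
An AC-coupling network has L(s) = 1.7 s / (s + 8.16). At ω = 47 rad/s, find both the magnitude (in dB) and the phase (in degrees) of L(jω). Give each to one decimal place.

|j47| = 47
|j47 + 8.16| = √(47² + 8.16²) = 47.7
|L(j47)| = 1.7 × 47 / 47.7 = 1.6749
20 log₁₀(1.6749) = 4.48 dB
∠(j47) = 90.00°
∠(j47 + 8.16) = arctan(47/8.16) = 80.15°
∠L(j47) = 90.00° − 80.15° = 9.85°

|L| = 4.5 dB, ∠L = 9.8°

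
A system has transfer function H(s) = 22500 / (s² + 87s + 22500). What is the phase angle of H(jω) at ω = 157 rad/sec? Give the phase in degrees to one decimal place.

-98.9°

∠[(j157)² + 87(j157) + 22500] = ∠[-2149 + j13659] = 98.94°
∠H(j157) = −98.94° = -98.94°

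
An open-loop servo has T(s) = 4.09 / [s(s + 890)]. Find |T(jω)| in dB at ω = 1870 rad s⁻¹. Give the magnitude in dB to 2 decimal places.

-119.53 dB

|j1870 + 890| = √(1870² + 890²) = 2071
|j1870| = 1870
|T(j1870)| = 4.09 / (2071 × 1870) = 1.0561e-06
20 log₁₀(1.0561e-06) = -119.526 dB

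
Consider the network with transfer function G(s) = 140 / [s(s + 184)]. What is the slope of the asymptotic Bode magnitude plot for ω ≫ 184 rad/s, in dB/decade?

-40 dB/decade

With 0 zeros and 2 poles, the high-frequency asymptotic slope is 20 × (0 − 2) = -40 dB/decade.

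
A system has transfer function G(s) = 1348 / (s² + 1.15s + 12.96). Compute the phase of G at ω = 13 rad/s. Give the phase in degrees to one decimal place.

∠[(j13)² + 1.15(j13) + 12.96] = ∠[-156.04 + j14.95] = 174.53°
∠G(j13) = −174.53° = -174.53°

-174.5°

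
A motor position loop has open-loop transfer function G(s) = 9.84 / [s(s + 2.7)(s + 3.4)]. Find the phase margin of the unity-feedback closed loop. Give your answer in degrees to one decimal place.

54.3°

Gain crossover: |G(jω)| = 1 at ω ≈ 0.97 rad/s.
∠G(j0.97) = −90° − arctan(0.97/2.7) − arctan(0.97/3.4) ≈ -125.69°
PM = 180° + (-125.69°) = 54.31°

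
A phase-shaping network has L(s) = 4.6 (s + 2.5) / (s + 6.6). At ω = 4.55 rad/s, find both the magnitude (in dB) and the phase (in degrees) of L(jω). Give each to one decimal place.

|j4.55 + 2.5| = √(4.55² + 2.5²) = 5.192
|j4.55 + 6.6| = √(4.55² + 6.6²) = 8.016
|L(j4.55)| = 4.6 × 5.192 / 8.016 = 2.9791
20 log₁₀(2.9791) = 9.48 dB
∠(j4.55 + 2.5) = arctan(4.55/2.5) = 61.21°
∠(j4.55 + 6.6) = arctan(4.55/6.6) = 34.58°
∠L(j4.55) = 61.21° − 34.58° = 26.63°

|L| = 9.5 dB, ∠L = 26.6°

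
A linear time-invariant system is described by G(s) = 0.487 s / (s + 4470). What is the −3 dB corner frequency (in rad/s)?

For a single-pole high-pass, the −3 dB point is at the pole: ω = 4470 rad/s.

4470 rad/s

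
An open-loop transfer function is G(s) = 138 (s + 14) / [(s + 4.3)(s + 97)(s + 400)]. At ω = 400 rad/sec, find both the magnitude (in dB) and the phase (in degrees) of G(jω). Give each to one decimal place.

|j400 + 14| = √(400² + 14²) = 400.2
|j400 + 4.3| = √(400² + 4.3²) = 400
|j400 + 97| = √(400² + 97²) = 411.6
|j400 + 400| = √(400² + 400²) = 565.7
|G(j400)| = 138 × 400.2 / (400 × 411.6 × 565.7) = 0.00059303
20 log₁₀(0.00059303) = -64.54 dB
∠(j400 + 14) = arctan(400/14) = 88.00°
∠(j400 + 4.3) = arctan(400/4.3) = 89.38°
∠(j400 + 97) = arctan(400/97) = 76.37°
∠(j400 + 400) = arctan(400/400) = 45.00°
∠G(j400) = 88.00° − (89.38° + 76.37° + 45.00°) = -122.76°

|G| = -64.5 dB, ∠G = -122.8°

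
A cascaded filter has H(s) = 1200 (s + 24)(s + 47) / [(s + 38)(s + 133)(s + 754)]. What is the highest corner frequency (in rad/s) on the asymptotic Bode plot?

754 rad/s

Break frequencies occur at each pole and zero magnitude: 24 rad/s, 38 rad/s, 47 rad/s, 133 rad/s, 754 rad/s.
The highest is 754 rad/s.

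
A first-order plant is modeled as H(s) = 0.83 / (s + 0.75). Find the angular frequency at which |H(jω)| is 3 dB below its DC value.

For a single-pole low-pass, the −3 dB point is at the pole: ω = 0.75 rad/s.

0.75 rad/s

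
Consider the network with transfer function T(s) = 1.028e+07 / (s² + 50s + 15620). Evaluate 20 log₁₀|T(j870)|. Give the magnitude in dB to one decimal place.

|(j870)² + 50(j870) + 15620| = |-7.4128e+05 + j43500| = 7.426e+05
|T(j870)| = 1.028e+07 / 7.426e+05 = 13.844
20 log₁₀(13.844) = 22.83 dB

22.8 dB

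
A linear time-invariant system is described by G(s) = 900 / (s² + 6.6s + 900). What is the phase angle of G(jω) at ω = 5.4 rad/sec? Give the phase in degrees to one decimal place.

-2.3°

∠[(j5.4)² + 6.6(j5.4) + 900] = ∠[870.84 + j35.64] = 2.34°
∠G(j5.4) = −2.34° = -2.34°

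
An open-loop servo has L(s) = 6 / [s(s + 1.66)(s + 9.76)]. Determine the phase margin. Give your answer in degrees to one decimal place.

Gain crossover: |L(jω)| = 1 at ω ≈ 0.362 rad/sec.
∠L(j0.362) = −90° − arctan(0.362/1.66) − arctan(0.362/9.76) ≈ -104.41°
PM = 180° + (-104.41°) = 75.59°

75.6°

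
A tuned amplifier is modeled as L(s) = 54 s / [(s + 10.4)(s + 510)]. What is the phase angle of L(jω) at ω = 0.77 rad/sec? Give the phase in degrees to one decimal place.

85.7°

∠(j0.77) = 90.00°
∠(j0.77 + 10.4) = arctan(0.77/10.4) = 4.23°
∠(j0.77 + 510) = arctan(0.77/510) = 0.09°
∠L(j0.77) = 90.00° − (4.23° + 0.09°) = 85.68°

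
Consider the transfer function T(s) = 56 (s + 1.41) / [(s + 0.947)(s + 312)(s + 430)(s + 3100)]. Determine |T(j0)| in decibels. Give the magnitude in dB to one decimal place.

-134.0 dB

T(0) = 56 × 1.41 / (0.947 × 312 × 430 × 3100) = 2.0048e-07
20 log₁₀(2.0048e-07) = -133.96 dB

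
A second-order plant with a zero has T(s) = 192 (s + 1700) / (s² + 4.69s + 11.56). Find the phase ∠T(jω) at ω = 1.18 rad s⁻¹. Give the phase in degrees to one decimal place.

∠(j1.18 + 1700) = arctan(1.18/1700) = 0.04°
∠[(j1.18)² + 4.69(j1.18) + 11.56] = ∠[10.168 + j5.5342] = 28.56°
∠T(j1.18) = 0.04° − 28.56° = -28.52°

-28.5°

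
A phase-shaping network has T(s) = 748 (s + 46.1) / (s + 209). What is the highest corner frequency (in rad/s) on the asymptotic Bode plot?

209 rad/s

Break frequencies occur at each pole and zero magnitude: 46.1 rad/s, 209 rad/s.
The highest is 209 rad/s.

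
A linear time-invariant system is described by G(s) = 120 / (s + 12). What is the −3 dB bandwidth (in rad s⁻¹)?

12 rad s⁻¹

For a single-pole low-pass, the −3 dB point is at the pole: ω = 12 rad s⁻¹.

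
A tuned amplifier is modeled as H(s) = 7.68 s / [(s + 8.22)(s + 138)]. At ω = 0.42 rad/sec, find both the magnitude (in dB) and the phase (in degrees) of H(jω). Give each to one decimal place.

|H| = -50.9 dB, ∠H = 86.9°

|j0.42| = 0.42
|j0.42 + 8.22| = √(0.42² + 8.22²) = 8.231
|j0.42 + 138| = √(0.42² + 138²) = 138
|H(j0.42)| = 7.68 × 0.42 / (8.231 × 138) = 0.0028398
20 log₁₀(0.0028398) = -50.93 dB
∠(j0.42) = 90.00°
∠(j0.42 + 8.22) = arctan(0.42/8.22) = 2.92°
∠(j0.42 + 138) = arctan(0.42/138) = 0.17°
∠H(j0.42) = 90.00° − (2.92° + 0.17°) = 86.90°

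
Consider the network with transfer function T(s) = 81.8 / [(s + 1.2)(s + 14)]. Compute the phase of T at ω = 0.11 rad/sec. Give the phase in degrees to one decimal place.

∠(j0.11 + 1.2) = arctan(0.11/1.2) = 5.24°
∠(j0.11 + 14) = arctan(0.11/14) = 0.45°
∠T(j0.11) = − (5.24° + 0.45°) = -5.69°

-5.7°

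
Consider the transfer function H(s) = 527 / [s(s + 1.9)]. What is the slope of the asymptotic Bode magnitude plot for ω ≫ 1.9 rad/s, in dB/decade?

-40 dB/decade

With 0 zeros and 2 poles, the high-frequency asymptotic slope is 20 × (0 − 2) = -40 dB/decade.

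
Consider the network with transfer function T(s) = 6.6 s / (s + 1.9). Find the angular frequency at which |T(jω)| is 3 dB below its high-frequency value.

1.9 rad/sec

For a single-pole high-pass, the −3 dB point is at the pole: ω = 1.9 rad/sec.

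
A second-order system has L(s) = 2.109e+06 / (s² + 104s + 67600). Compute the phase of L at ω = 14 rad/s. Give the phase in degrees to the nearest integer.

-1°

∠[(j14)² + 104(j14) + 67600] = ∠[67404 + j1456] = 1.24°
∠L(j14) = −1.24° = -1.24°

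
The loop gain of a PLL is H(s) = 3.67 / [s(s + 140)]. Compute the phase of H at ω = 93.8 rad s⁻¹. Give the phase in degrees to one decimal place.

-123.8°

∠(j93.8 + 140) = arctan(93.8/140) = 33.82°
∠(j93.8) = 90.00°
∠H(j93.8) = − (33.82° + 90.00°) = -123.82°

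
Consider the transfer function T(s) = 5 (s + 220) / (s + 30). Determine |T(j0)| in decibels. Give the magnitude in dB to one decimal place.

T(0) = 5 × 220 / 30 = 36.667
20 log₁₀(36.667) = 31.29 dB

31.3 dB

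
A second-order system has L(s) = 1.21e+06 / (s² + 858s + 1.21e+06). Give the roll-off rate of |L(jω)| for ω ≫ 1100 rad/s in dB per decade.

-40 dB/decade

With 0 zeros and 2 poles, the high-frequency asymptotic slope is 20 × (0 − 2) = -40 dB/decade.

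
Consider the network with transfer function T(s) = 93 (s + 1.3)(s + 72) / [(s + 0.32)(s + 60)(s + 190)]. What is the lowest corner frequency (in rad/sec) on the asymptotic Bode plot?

0.32 rad/sec

Break frequencies occur at each pole and zero magnitude: 0.32 rad/sec, 1.3 rad/sec, 60 rad/sec, 72 rad/sec, 190 rad/sec.
The lowest is 0.32 rad/sec.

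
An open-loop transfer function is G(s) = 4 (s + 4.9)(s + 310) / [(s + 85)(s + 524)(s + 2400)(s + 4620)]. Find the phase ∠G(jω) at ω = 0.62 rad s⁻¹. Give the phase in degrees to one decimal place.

6.8°

∠(j0.62 + 4.9) = arctan(0.62/4.9) = 7.21°
∠(j0.62 + 310) = arctan(0.62/310) = 0.11°
∠(j0.62 + 85) = arctan(0.62/85) = 0.42°
∠(j0.62 + 524) = arctan(0.62/524) = 0.07°
∠(j0.62 + 2400) = arctan(0.62/2400) = 0.01°
∠(j0.62 + 4620) = arctan(0.62/4620) = 0.01°
∠G(j0.62) = 7.21° + 0.11° − (0.42° + 0.07° + 0.01° + 0.01°) = 6.82°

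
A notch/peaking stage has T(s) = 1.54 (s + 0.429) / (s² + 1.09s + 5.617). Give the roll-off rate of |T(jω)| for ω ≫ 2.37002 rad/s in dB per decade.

With 1 zero and 2 poles, the high-frequency asymptotic slope is 20 × (1 − 2) = -20 dB/decade.

-20 dB/decade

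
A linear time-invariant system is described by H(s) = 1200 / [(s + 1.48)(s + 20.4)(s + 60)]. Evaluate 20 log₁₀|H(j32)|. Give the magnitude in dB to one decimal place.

|j32 + 1.48| = √(32² + 1.48²) = 32.03
|j32 + 20.4| = √(32² + 20.4²) = 37.95
|j32 + 60| = √(32² + 60²) = 68
|H(j32)| = 1200 / (32.03 × 37.95 × 68) = 0.014516
20 log₁₀(0.014516) = -36.76 dB

-36.8 dB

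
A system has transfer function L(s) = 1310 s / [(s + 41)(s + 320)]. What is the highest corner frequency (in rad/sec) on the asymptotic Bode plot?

Break frequencies occur at each pole and zero magnitude: 41 rad/sec, 320 rad/sec.
The highest is 320 rad/sec.

320 rad/sec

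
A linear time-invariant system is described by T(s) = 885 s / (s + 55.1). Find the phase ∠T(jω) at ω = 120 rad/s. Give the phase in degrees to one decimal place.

24.7°

∠(j120) = 90.00°
∠(j120 + 55.1) = arctan(120/55.1) = 65.34°
∠T(j120) = 90.00° − 65.34° = 24.66°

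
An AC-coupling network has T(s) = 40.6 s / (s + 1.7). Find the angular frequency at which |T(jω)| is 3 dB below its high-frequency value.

For a single-pole high-pass, the −3 dB point is at the pole: ω = 1.7 rad s⁻¹.

1.7 rad s⁻¹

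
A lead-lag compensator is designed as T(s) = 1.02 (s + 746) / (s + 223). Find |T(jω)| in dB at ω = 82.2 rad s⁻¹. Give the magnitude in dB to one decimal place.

10.2 dB

|j82.2 + 746| = √(82.2² + 746²) = 750.5
|j82.2 + 223| = √(82.2² + 223²) = 237.7
|T(j82.2)| = 1.02 × 750.5 / 237.7 = 3.221
20 log₁₀(3.221) = 10.16 dB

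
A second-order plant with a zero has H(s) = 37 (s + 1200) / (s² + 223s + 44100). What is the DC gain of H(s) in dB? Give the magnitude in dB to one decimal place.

0.1 dB

H(0) = 37 × 1200 / 44100 = 1.0068
20 log₁₀(1.0068) = 0.06 dB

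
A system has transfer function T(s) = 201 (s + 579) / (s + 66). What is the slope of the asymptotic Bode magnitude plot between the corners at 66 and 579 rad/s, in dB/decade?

In this band the factors already past their corner are: pole at 66; net slope = -20 dB/decade.

-20 dB/decade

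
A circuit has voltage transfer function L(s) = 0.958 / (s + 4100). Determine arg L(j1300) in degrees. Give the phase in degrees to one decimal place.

-17.6°

∠(j1300 + 4100) = arctan(1300/4100) = 17.59°
∠L(j1300) = −17.59° = -17.59°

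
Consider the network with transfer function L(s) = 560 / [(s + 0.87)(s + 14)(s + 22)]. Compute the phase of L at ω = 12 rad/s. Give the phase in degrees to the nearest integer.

-155°

∠(j12 + 0.87) = arctan(12/0.87) = 85.85°
∠(j12 + 14) = arctan(12/14) = 40.60°
∠(j12 + 22) = arctan(12/22) = 28.61°
∠L(j12) = − (85.85° + 40.60° + 28.61°) = -155.07°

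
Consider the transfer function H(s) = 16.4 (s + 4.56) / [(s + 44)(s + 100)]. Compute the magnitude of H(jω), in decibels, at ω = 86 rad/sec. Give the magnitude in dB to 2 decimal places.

-19.11 dB

|j86 + 4.56| = √(86² + 4.56²) = 86.12
|j86 + 44| = √(86² + 44²) = 96.6
|j86 + 100| = √(86² + 100²) = 131.9
|H(j86)| = 16.4 × 86.12 / (96.6 × 131.9) = 0.11085
20 log₁₀(0.11085) = -19.105 dB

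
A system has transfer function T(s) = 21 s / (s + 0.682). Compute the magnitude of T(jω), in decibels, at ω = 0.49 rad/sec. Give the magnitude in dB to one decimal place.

21.8 dB

|j0.49| = 0.49
|j0.49 + 0.682| = √(0.49² + 0.682²) = 0.8398
|T(j0.49)| = 21 × 0.49 / 0.8398 = 12.253
20 log₁₀(12.253) = 21.77 dB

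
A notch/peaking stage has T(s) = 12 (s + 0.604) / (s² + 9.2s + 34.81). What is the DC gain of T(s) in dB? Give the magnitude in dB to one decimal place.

-13.6 dB

T(0) = 12 × 0.604 / 34.81 = 0.20822
20 log₁₀(0.20822) = -13.63 dB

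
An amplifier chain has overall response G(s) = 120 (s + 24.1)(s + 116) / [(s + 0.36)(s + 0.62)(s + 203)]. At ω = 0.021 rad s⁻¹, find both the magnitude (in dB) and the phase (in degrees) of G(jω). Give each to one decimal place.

|j0.021 + 24.1| = √(0.021² + 24.1²) = 24.1
|j0.021 + 116| = √(0.021² + 116²) = 116
|j0.021 + 0.36| = √(0.021² + 0.36²) = 0.3606
|j0.021 + 0.62| = √(0.021² + 0.62²) = 0.6204
|j0.021 + 203| = √(0.021² + 203²) = 203
|G(j0.021)| = 120 × 24.1 × 116 / (0.3606 × 0.6204 × 203) = 7387.2
20 log₁₀(7387.2) = 77.37 dB
∠(j0.021 + 24.1) = arctan(0.021/24.1) = 0.05°
∠(j0.021 + 116) = arctan(0.021/116) = 0.01°
∠(j0.021 + 0.36) = arctan(0.021/0.36) = 3.34°
∠(j0.021 + 0.62) = arctan(0.021/0.62) = 1.94°
∠(j0.021 + 203) = arctan(0.021/203) = 0.01°
∠G(j0.021) = 0.05° + 0.01° − (3.34° + 1.94° + 0.01°) = -5.22°

|G| = 77.4 dB, ∠G = -5.2 deg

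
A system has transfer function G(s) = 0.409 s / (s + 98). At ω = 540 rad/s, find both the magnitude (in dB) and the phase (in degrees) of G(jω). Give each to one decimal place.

|j540| = 540
|j540 + 98| = √(540² + 98²) = 548.8
|G(j540)| = 0.409 × 540 / 548.8 = 0.40243
20 log₁₀(0.40243) = -7.91 dB
∠(j540) = 90.00°
∠(j540 + 98) = arctan(540/98) = 79.71°
∠G(j540) = 90.00° − 79.71° = 10.29°

|G| = -7.9 dB, ∠G = 10.3°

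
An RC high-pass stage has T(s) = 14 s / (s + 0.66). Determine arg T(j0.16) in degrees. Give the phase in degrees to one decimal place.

76.4 deg

∠(j0.16) = 90.00°
∠(j0.16 + 0.66) = arctan(0.16/0.66) = 13.63°
∠T(j0.16) = 90.00° − 13.63° = 76.37°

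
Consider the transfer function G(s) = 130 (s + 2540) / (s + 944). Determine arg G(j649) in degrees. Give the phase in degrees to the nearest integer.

-20°

∠(j649 + 2540) = arctan(649/2540) = 14.33°
∠(j649 + 944) = arctan(649/944) = 34.51°
∠G(j649) = 14.33° − 34.51° = -20.18°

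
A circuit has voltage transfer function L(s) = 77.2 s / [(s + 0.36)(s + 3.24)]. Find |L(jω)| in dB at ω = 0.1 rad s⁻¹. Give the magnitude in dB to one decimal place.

|j0.1| = 0.1
|j0.1 + 0.36| = √(0.1² + 0.36²) = 0.3736
|j0.1 + 3.24| = √(0.1² + 3.24²) = 3.242
|L(j0.1)| = 77.2 × 0.1 / (0.3736 × 3.242) = 6.3742
20 log₁₀(6.3742) = 16.09 dB

16.1 dB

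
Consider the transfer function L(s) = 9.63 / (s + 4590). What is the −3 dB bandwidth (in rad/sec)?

4590 rad/sec

For a single-pole low-pass, the −3 dB point is at the pole: ω = 4590 rad/sec.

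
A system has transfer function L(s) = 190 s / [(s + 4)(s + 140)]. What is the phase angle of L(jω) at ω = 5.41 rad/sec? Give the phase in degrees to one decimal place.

∠(j5.41) = 90.00°
∠(j5.41 + 4) = arctan(5.41/4) = 53.52°
∠(j5.41 + 140) = arctan(5.41/140) = 2.21°
∠L(j5.41) = 90.00° − (53.52° + 2.21°) = 34.27°

34.3°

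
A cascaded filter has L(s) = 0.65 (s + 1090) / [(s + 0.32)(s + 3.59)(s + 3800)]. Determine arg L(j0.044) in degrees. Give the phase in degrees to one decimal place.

-8.5°

∠(j0.044 + 1090) = arctan(0.044/1090) = 0.00°
∠(j0.044 + 0.32) = arctan(0.044/0.32) = 7.83°
∠(j0.044 + 3.59) = arctan(0.044/3.59) = 0.70°
∠(j0.044 + 3800) = arctan(0.044/3800) = 0.00°
∠L(j0.044) = 0.00° − (7.83° + 0.70° + 0.00°) = -8.53°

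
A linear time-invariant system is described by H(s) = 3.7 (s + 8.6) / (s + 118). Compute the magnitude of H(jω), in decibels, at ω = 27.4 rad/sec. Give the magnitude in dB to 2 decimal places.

-1.14 dB

|j27.4 + 8.6| = √(27.4² + 8.6²) = 28.72
|j27.4 + 118| = √(27.4² + 118²) = 121.1
|H(j27.4)| = 3.7 × 28.72 / 121.1 = 0.87714
20 log₁₀(0.87714) = -1.139 dB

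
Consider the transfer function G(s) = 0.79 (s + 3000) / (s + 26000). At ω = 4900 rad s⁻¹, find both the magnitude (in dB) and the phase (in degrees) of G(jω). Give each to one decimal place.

|G| = -15.3 dB, ∠G = 47.9°

|j4900 + 3000| = √(4900² + 3000²) = 5745
|j4900 + 26000| = √(4900² + 26000²) = 2.646e+04
|G(j4900)| = 0.79 × 5745 / 2.646e+04 = 0.17155
20 log₁₀(0.17155) = -15.31 dB
∠(j4900 + 3000) = arctan(4900/3000) = 58.52°
∠(j4900 + 26000) = arctan(4900/26000) = 10.67°
∠G(j4900) = 58.52° − 10.67° = 47.85°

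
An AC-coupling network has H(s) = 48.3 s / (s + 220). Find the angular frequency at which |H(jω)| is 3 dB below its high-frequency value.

For a single-pole high-pass, the −3 dB point is at the pole: ω = 220 rad/s.

220 rad/s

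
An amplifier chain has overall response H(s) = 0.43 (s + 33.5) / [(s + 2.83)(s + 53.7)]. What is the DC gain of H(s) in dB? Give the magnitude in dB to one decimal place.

-20.5 dB

H(0) = 0.43 × 33.5 / (2.83 × 53.7) = 0.094788
20 log₁₀(0.094788) = -20.46 dB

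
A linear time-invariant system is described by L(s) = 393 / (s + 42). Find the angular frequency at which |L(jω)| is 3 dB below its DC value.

42 rad/sec

For a single-pole low-pass, the −3 dB point is at the pole: ω = 42 rad/sec.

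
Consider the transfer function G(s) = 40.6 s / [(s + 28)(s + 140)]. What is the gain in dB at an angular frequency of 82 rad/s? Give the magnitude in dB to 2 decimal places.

-12.51 dB

|j82| = 82
|j82 + 28| = √(82² + 28²) = 86.65
|j82 + 140| = √(82² + 140²) = 162.2
|G(j82)| = 40.6 × 82 / (86.65 × 162.2) = 0.23681
20 log₁₀(0.23681) = -12.512 dB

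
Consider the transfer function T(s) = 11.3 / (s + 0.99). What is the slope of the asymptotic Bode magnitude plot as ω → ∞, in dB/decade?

-20 dB/decade

With 0 zeros and 1 pole, the high-frequency asymptotic slope is 20 × (0 − 1) = -20 dB/decade.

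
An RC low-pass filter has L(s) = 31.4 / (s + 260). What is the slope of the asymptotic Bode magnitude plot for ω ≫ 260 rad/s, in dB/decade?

-20 dB/decade

With 0 zeros and 1 pole, the high-frequency asymptotic slope is 20 × (0 − 1) = -20 dB/decade.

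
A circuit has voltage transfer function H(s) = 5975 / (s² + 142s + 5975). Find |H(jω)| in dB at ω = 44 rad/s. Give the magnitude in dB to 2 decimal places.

|(j44)² + 142(j44) + 5975| = |4039 + j6248| = 7440
|H(j44)| = 5975 / 7440 = 0.80311
20 log₁₀(0.80311) = -1.904 dB

-1.90 dB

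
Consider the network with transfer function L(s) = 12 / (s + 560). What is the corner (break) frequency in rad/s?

The single real pole at s = −560 gives a corner at ω = 560 rad/s.

560 rad/s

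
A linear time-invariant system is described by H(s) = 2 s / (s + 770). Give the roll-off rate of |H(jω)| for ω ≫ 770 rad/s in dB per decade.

With 1 zero and 1 pole, the high-frequency asymptotic slope is 20 × (1 − 1) = 0 dB/decade.

0 dB/decade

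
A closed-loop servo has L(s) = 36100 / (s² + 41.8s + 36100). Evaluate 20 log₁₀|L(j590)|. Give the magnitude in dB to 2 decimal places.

|(j590)² + 41.8(j590) + 36100| = |-3.12e+05 + j24662| = 3.13e+05
|L(j590)| = 36100 / 3.13e+05 = 0.11535
20 log₁₀(0.11535) = -18.760 dB

-18.76 dB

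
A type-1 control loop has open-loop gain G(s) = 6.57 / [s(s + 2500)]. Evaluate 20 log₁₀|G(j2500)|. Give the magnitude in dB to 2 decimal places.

|j2500 + 2500| = √(2500² + 2500²) = 3536
|j2500| = 2500
|G(j2500)| = 6.57 / (3536 × 2500) = 7.4331e-07
20 log₁₀(7.4331e-07) = -122.577 dB

-122.58 dB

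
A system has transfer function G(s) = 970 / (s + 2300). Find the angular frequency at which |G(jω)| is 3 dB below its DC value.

For a single-pole low-pass, the −3 dB point is at the pole: ω = 2300 rad s⁻¹.

2300 rad s⁻¹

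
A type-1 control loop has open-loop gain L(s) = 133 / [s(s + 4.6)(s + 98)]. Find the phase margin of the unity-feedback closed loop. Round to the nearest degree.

Gain crossover: |L(jω)| = 1 at ω ≈ 0.294 rad/sec.
∠L(j0.294) = −90° − arctan(0.294/4.6) − arctan(0.294/98) ≈ -93.83°
PM = 180° + (-93.83°) = 86.17°

86°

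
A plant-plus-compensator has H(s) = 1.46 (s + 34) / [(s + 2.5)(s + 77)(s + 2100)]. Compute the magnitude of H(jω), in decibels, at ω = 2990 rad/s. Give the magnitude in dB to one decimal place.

-137.5 dB

|j2990 + 34| = √(2990² + 34²) = 2990
|j2990 + 2.5| = √(2990² + 2.5²) = 2990
|j2990 + 77| = √(2990² + 77²) = 2991
|j2990 + 2100| = √(2990² + 2100²) = 3654
|H(j2990)| = 1.46 × 2990 / (2990 × 2991 × 3654) = 1.3361e-07
20 log₁₀(1.3361e-07) = -137.48 dB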